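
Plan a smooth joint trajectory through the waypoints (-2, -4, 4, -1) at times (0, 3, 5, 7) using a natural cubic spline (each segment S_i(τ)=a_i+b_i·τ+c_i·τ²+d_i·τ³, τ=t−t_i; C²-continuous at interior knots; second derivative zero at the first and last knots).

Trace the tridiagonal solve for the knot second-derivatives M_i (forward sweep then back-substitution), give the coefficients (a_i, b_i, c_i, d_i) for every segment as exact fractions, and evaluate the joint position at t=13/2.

Δ: Δ0=-2/3, Δ1=4, Δ2=-5/2
row 1: diag=10, rhs=28; c'=1/5, d'=14/5
row 2: denom=8−2·1/5=38/5; d'=(-39−2·14/5)/(38/5)=-223/38
back: M2=-223/38
back: M1=14/5−1/5·-223/38=151/38
M: M0=0, M1=151/38, M2=-223/38, M3=0
seg 0: a=-2, c=M0/2=0, d=(M1−M0)/(6·3)=151/684, b=Δ0−h0·(2M0+M1)/6=-605/228
seg 1: a=-4, c=M1/2=151/76, d=(M2−M1)/(6·2)=-187/228, b=Δ1−h1·(2M1+M2)/6=377/114
seg 2: a=4, c=M2/2=-223/76, d=(M3−M2)/(6·2)=223/456, b=Δ2−h2·(2M2+M3)/6=161/114
t_q=13/2 → seg 2, τ=3/2; S=4+161/114·τ+-223/76·τ²+223/456·τ³=1419/1216

  seg 0: a=-2 b=-605/228 c=0 d=151/684
  seg 1: a=-4 b=377/114 c=151/76 d=-187/228
  seg 2: a=4 b=161/114 c=-223/76 d=223/456
S(13/2) = 1419/1216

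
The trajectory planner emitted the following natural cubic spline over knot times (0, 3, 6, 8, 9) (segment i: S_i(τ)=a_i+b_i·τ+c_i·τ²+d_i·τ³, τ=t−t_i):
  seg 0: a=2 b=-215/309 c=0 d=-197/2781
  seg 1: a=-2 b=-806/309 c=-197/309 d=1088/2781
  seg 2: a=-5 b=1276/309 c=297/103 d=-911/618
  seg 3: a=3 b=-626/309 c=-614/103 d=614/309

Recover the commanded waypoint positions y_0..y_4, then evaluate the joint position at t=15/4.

y_0 = S_0(0) = a_0 = 2
y_1 = S_1(0) = a_1 = -2
y_2 = S_2(0) = a_2 = -5
y_3 = S_3(0) = a_3 = 3
y_4 = S_3(1) = -3
t_q=15/4 is in segment 1 (τ=3/4); S_1(τ)=-6839/1648

y_0=2 y_1=-2 y_2=-5 y_3=3 y_4=-3
S(15/4) = -6839/1648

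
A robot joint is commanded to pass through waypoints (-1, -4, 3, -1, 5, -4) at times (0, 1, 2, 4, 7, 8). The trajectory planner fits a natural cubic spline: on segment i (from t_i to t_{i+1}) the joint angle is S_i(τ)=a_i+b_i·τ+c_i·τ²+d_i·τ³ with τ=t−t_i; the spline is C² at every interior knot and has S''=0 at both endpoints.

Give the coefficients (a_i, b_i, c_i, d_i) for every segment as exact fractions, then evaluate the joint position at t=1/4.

  seg 0: a=-1 b=-9224/1505 c=0 d=4709/1505
  seg 1: a=-4 b=4903/1505 c=14127/1505 d=-1699/301
  seg 2: a=3 b=1096/215 c=-11358/1505 d=6017/3010
  seg 3: a=-1 b=-1658/1505 c=6693/1505 d=-5137/4515
  seg 4: a=5 b=-7733/1505 c=-8718/1505 d=2906/1505
S(1/4) = -47839/19264

Δ: Δ0=-3, Δ1=7, Δ2=-2, Δ3=2, Δ4=-9
row 1: diag=4, rhs=60; c'=1/4, d'=15
row 2: denom=6−1·1/4=23/4; d'=(-54−1·15)/(23/4)=-12
row 3: denom=10−2·8/23=214/23; d'=(24−2·-12)/(214/23)=552/107
row 4: denom=8−3·69/214=1505/214; d'=(-66−3·552/107)/(1505/214)=-17436/1505
back: M4=-17436/1505
back: M3=552/107−69/214·-17436/1505=13386/1505
back: M2=-12−8/23·13386/1505=-22716/1505
back: M1=15−1/4·-22716/1505=28254/1505
M: M0=0, M1=28254/1505, M2=-22716/1505, M3=13386/1505, M4=-17436/1505, M5=0
seg 0: a=-1, c=M0/2=0, d=(M1−M0)/(6·1)=4709/1505, b=Δ0−h0·(2M0+M1)/6=-9224/1505
seg 1: a=-4, c=M1/2=14127/1505, d=(M2−M1)/(6·1)=-1699/301, b=Δ1−h1·(2M1+M2)/6=4903/1505
seg 2: a=3, c=M2/2=-11358/1505, d=(M3−M2)/(6·2)=6017/3010, b=Δ2−h2·(2M2+M3)/6=1096/215
seg 3: a=-1, c=M3/2=6693/1505, d=(M4−M3)/(6·3)=-5137/4515, b=Δ3−h3·(2M3+M4)/6=-1658/1505
seg 4: a=5, c=M4/2=-8718/1505, d=(M5−M4)/(6·1)=2906/1505, b=Δ4−h4·(2M4+M5)/6=-7733/1505
t_q=1/4 → seg 0, τ=1/4; S=-1+-9224/1505·τ+0·τ²+4709/1505·τ³=-47839/19264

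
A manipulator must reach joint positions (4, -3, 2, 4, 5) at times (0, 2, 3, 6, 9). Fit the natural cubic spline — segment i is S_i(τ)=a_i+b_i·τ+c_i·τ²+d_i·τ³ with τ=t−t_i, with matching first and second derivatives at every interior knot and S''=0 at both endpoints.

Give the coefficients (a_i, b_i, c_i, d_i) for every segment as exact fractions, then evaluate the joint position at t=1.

Δ: Δ0=-7/2, Δ1=5, Δ2=2/3, Δ3=1/3
row 1: diag=6, rhs=51; c'=1/6, d'=17/2
row 2: denom=8−1·1/6=47/6; d'=(-26−1·17/2)/(47/6)=-207/47
row 3: denom=12−3·18/47=510/47; d'=(-2−3·-207/47)/(510/47)=31/30
back: M3=31/30
back: M2=-207/47−18/47·31/30=-24/5
back: M1=17/2−1/6·-24/5=93/10
M: M0=0, M1=93/10, M2=-24/5, M3=31/30, M4=0
seg 0: a=4, c=M0/2=0, d=(M1−M0)/(6·2)=31/40, b=Δ0−h0·(2M0+M1)/6=-33/5
seg 1: a=-3, c=M1/2=93/20, d=(M2−M1)/(6·1)=-47/20, b=Δ1−h1·(2M1+M2)/6=27/10
seg 2: a=2, c=M2/2=-12/5, d=(M3−M2)/(6·3)=35/108, b=Δ2−h2·(2M2+M3)/6=99/20
seg 3: a=4, c=M3/2=31/60, d=(M4−M3)/(6·3)=-31/540, b=Δ3−h3·(2M3+M4)/6=-7/10
t_q=1 → seg 0, τ=1; S=4+-33/5·τ+0·τ²+31/40·τ³=-73/40

  seg 0: a=4 b=-33/5 c=0 d=31/40
  seg 1: a=-3 b=27/10 c=93/20 d=-47/20
  seg 2: a=2 b=99/20 c=-12/5 d=35/108
  seg 3: a=4 b=-7/10 c=31/60 d=-31/540
S(1) = -73/40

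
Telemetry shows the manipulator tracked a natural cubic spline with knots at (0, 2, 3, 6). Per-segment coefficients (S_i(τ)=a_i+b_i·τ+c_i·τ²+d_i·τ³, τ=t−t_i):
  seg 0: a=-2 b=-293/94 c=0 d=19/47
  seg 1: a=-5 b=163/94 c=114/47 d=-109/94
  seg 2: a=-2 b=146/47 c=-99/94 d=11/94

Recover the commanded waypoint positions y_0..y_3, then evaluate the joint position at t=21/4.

y_0 = S_0(0) = a_0 = -2
y_1 = S_1(0) = a_1 = -5
y_2 = S_2(0) = a_2 = -2
y_3 = S_2(3) = 1
t_q=21/4 is in segment 2 (τ=9/4); S_2(τ)=5959/6016

y_0=-2 y_1=-5 y_2=-2 y_3=1
S(21/4) = 5959/6016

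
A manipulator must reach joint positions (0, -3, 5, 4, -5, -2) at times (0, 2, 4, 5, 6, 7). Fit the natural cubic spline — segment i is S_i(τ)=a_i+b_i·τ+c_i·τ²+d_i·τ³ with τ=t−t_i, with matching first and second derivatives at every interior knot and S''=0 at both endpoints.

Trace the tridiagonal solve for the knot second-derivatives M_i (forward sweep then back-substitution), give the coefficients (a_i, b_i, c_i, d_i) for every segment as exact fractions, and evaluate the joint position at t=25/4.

Δ: Δ0=-3/2, Δ1=4, Δ2=-1, Δ3=-9, Δ4=3
row 1: diag=8, rhs=33; c'=1/4, d'=33/8
row 2: denom=6−2·1/4=11/2; d'=(-30−2·33/8)/(11/2)=-153/22
row 3: denom=4−1·2/11=42/11; d'=(-48−1·-153/22)/(42/11)=-43/4
row 4: denom=4−1·11/42=157/42; d'=(72−1·-43/4)/(157/42)=6951/314
back: M4=6951/314
back: M3=-43/4−11/42·6951/314=-2598/157
back: M2=-153/22−2/11·-2598/157=-1239/314
back: M1=33/8−1/4·-1239/314=1605/314
M: M0=0, M1=1605/314, M2=-1239/314, M3=-2598/157, M4=6951/314, M5=0
seg 0: a=0, c=M0/2=0, d=(M1−M0)/(6·2)=535/1256, b=Δ0−h0·(2M0+M1)/6=-503/157
seg 1: a=-3, c=M1/2=1605/628, d=(M2−M1)/(6·2)=-237/314, b=Δ1−h1·(2M1+M2)/6=599/314
seg 2: a=5, c=M2/2=-1239/628, d=(M3−M2)/(6·1)=-1319/628, b=Δ2−h2·(2M2+M3)/6=965/314
seg 3: a=4, c=M3/2=-1299/157, d=(M4−M3)/(6·1)=4049/628, b=Δ3−h3·(2M3+M4)/6=-4505/628
seg 4: a=-5, c=M4/2=6951/628, d=(M5−M4)/(6·1)=-2317/628, b=Δ4−h4·(2M4+M5)/6=-1375/314
t_q=25/4 → seg 4, τ=1/4; S=-5+-1375/314·τ+6951/628·τ²+-2317/628·τ³=-219473/40192

  seg 0: a=0 b=-503/157 c=0 d=535/1256
  seg 1: a=-3 b=599/314 c=1605/628 d=-237/314
  seg 2: a=5 b=965/314 c=-1239/628 d=-1319/628
  seg 3: a=4 b=-4505/628 c=-1299/157 d=4049/628
  seg 4: a=-5 b=-1375/314 c=6951/628 d=-2317/628
S(25/4) = -219473/40192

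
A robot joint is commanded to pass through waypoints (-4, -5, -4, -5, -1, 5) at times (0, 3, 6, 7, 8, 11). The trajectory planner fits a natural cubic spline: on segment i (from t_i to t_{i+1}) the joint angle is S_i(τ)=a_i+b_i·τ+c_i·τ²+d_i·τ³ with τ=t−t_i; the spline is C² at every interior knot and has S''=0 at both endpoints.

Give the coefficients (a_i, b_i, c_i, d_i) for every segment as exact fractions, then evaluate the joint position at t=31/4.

Δ: Δ0=-1/3, Δ1=1/3, Δ2=-1, Δ3=4, Δ4=2
row 1: diag=12, rhs=4; c'=1/4, d'=1/3
row 2: denom=8−3·1/4=29/4; d'=(-8−3·1/3)/(29/4)=-36/29
row 3: denom=4−1·4/29=112/29; d'=(30−1·-36/29)/(112/29)=453/56
row 4: denom=8−1·29/112=867/112; d'=(-12−1·453/56)/(867/112)=-750/289
back: M4=-750/289
back: M3=453/56−29/112·-750/289=2532/289
back: M2=-36/29−4/29·2532/289=-708/289
back: M1=1/3−1/4·-708/289=820/867
M: M0=0, M1=820/867, M2=-708/289, M3=2532/289, M4=-750/289, M5=0
seg 0: a=-4, c=M0/2=0, d=(M1−M0)/(6·3)=410/7803, b=Δ0−h0·(2M0+M1)/6=-233/289
seg 1: a=-5, c=M1/2=410/867, d=(M2−M1)/(6·3)=-1472/7803, b=Δ1−h1·(2M1+M2)/6=177/289
seg 2: a=-4, c=M2/2=-354/289, d=(M3−M2)/(6·1)=540/289, b=Δ2−h2·(2M2+M3)/6=-475/289
seg 3: a=-5, c=M3/2=1266/289, d=(M4−M3)/(6·1)=-547/289, b=Δ3−h3·(2M3+M4)/6=437/289
seg 4: a=-1, c=M4/2=-375/289, d=(M5−M4)/(6·3)=125/867, b=Δ4−h4·(2M4+M5)/6=1328/289
t_q=31/4 → seg 3, τ=3/4; S=-5+437/289·τ+1266/289·τ²+-547/289·τ³=-40697/18496

  seg 0: a=-4 b=-233/289 c=0 d=410/7803
  seg 1: a=-5 b=177/289 c=410/867 d=-1472/7803
  seg 2: a=-4 b=-475/289 c=-354/289 d=540/289
  seg 3: a=-5 b=437/289 c=1266/289 d=-547/289
  seg 4: a=-1 b=1328/289 c=-375/289 d=125/867
S(31/4) = -40697/18496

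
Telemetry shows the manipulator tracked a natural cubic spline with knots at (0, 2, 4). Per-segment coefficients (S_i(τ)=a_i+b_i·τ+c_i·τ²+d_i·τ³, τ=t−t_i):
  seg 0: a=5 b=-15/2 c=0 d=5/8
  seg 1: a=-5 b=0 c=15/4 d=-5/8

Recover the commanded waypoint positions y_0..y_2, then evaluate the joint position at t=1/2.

y_0=5 y_1=-5 y_2=5
S(1/2) = 85/64

y_0 = S_0(0) = a_0 = 5
y_1 = S_1(0) = a_1 = -5
y_2 = S_1(2) = 5
t_q=1/2 is in segment 0 (τ=1/2); S_0(τ)=85/64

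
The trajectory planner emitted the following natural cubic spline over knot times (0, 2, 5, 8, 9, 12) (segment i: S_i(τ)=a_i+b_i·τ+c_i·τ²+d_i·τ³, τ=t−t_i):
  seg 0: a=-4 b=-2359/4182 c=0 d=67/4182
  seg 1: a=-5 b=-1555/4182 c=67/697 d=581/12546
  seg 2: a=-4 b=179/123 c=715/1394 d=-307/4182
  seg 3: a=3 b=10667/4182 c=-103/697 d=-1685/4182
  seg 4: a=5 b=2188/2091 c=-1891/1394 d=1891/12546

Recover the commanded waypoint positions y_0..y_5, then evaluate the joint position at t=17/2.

y_0 = S_0(0) = a_0 = -4
y_1 = S_1(0) = a_1 = -5
y_2 = S_2(0) = a_2 = -4
y_3 = S_3(0) = a_3 = 3
y_4 = S_4(0) = a_4 = 5
y_5 = S_4(3) = 0
t_q=17/2 is in segment 3 (τ=1/2); S_3(τ)=46705/11152

y_0=-4 y_1=-5 y_2=-4 y_3=3 y_4=5 y_5=0
S(17/2) = 46705/11152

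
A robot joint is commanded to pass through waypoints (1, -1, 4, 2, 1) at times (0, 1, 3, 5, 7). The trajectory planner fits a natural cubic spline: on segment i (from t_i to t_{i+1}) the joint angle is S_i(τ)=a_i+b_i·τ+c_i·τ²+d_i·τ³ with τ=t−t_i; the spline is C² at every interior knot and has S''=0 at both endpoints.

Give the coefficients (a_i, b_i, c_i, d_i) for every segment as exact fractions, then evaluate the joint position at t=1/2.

  seg 0: a=1 b=-3 c=0 d=1
  seg 1: a=-1 b=0 c=3 d=-7/8
  seg 2: a=4 b=3/2 c=-9/4 d=1/2
  seg 3: a=2 b=-3/2 c=3/4 d=-1/8
S(1/2) = -3/8

Δ: Δ0=-2, Δ1=5/2, Δ2=-1, Δ3=-1/2
row 1: diag=6, rhs=27; c'=1/3, d'=9/2
row 2: denom=8−2·1/3=22/3; d'=(-21−2·9/2)/(22/3)=-45/11
row 3: denom=8−2·3/11=82/11; d'=(3−2·-45/11)/(82/11)=3/2
back: M3=3/2
back: M2=-45/11−3/11·3/2=-9/2
back: M1=9/2−1/3·-9/2=6
M: M0=0, M1=6, M2=-9/2, M3=3/2, M4=0
seg 0: a=1, c=M0/2=0, d=(M1−M0)/(6·1)=1, b=Δ0−h0·(2M0+M1)/6=-3
seg 1: a=-1, c=M1/2=3, d=(M2−M1)/(6·2)=-7/8, b=Δ1−h1·(2M1+M2)/6=0
seg 2: a=4, c=M2/2=-9/4, d=(M3−M2)/(6·2)=1/2, b=Δ2−h2·(2M2+M3)/6=3/2
seg 3: a=2, c=M3/2=3/4, d=(M4−M3)/(6·2)=-1/8, b=Δ3−h3·(2M3+M4)/6=-3/2
t_q=1/2 → seg 0, τ=1/2; S=1+-3·τ+0·τ²+1·τ³=-3/8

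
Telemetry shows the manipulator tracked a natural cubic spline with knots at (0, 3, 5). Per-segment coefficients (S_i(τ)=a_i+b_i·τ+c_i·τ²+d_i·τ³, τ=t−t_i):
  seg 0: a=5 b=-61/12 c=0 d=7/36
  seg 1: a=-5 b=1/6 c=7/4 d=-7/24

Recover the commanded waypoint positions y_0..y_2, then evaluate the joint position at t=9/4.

y_0=5 y_1=-5 y_2=0
S(9/4) = -1081/256

y_0 = S_0(0) = a_0 = 5
y_1 = S_1(0) = a_1 = -5
y_2 = S_1(2) = 0
t_q=9/4 is in segment 0 (τ=9/4); S_0(τ)=-1081/256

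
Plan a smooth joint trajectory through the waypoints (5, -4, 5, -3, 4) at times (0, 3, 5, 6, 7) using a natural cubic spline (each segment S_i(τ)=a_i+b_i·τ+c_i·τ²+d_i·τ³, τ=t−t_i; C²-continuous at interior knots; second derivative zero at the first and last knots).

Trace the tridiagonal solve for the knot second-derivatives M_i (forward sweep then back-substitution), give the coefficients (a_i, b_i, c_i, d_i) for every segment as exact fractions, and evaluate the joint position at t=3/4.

  seg 0: a=5 b=-3099/428 c=0 d=605/1284
  seg 1: a=-4 b=1173/214 c=1815/428 d=-2025/856
  seg 2: a=5 b=-636/107 c=-1065/107 d=845/107
  seg 3: a=-3 b=-231/107 c=1470/107 d=-490/107
S(3/4) = -6347/27392

Δ: Δ0=-3, Δ1=9/2, Δ2=-8, Δ3=7
row 1: diag=10, rhs=45; c'=1/5, d'=9/2
row 2: denom=6−2·1/5=28/5; d'=(-75−2·9/2)/(28/5)=-15
row 3: denom=4−1·5/28=107/28; d'=(90−1·-15)/(107/28)=2940/107
back: M3=2940/107
back: M2=-15−5/28·2940/107=-2130/107
back: M1=9/2−1/5·-2130/107=1815/214
M: M0=0, M1=1815/214, M2=-2130/107, M3=2940/107, M4=0
seg 0: a=5, c=M0/2=0, d=(M1−M0)/(6·3)=605/1284, b=Δ0−h0·(2M0+M1)/6=-3099/428
seg 1: a=-4, c=M1/2=1815/428, d=(M2−M1)/(6·2)=-2025/856, b=Δ1−h1·(2M1+M2)/6=1173/214
seg 2: a=5, c=M2/2=-1065/107, d=(M3−M2)/(6·1)=845/107, b=Δ2−h2·(2M2+M3)/6=-636/107
seg 3: a=-3, c=M3/2=1470/107, d=(M4−M3)/(6·1)=-490/107, b=Δ3−h3·(2M3+M4)/6=-231/107
t_q=3/4 → seg 0, τ=3/4; S=5+-3099/428·τ+0·τ²+605/1284·τ³=-6347/27392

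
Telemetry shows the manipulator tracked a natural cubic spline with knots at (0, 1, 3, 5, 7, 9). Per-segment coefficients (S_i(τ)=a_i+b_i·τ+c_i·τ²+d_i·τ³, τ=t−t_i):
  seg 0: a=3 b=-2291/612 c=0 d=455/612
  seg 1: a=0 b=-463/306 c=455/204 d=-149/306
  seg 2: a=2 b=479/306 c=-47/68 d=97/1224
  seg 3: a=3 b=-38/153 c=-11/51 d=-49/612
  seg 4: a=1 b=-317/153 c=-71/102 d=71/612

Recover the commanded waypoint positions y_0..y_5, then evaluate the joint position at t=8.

y_0=3 y_1=0 y_2=2 y_3=3 y_4=1 y_5=-5
S(8) = -337/204

y_0 = S_0(0) = a_0 = 3
y_1 = S_1(0) = a_1 = 0
y_2 = S_2(0) = a_2 = 2
y_3 = S_3(0) = a_3 = 3
y_4 = S_4(0) = a_4 = 1
y_5 = S_4(2) = -5
t_q=8 is in segment 4 (τ=1); S_4(τ)=-337/204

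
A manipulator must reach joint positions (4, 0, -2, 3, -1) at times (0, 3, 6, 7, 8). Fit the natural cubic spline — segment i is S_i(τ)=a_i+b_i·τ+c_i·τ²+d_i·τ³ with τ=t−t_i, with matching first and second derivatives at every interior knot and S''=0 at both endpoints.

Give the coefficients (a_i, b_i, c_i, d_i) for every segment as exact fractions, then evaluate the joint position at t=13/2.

  seg 0: a=4 b=-75/112 c=0 d=-223/3024
  seg 1: a=0 b=-149/56 c=-223/336 d=1339/3024
  seg 2: a=-2 b=85/16 c=93/28 d=-407/112
  seg 3: a=3 b=59/56 c=-849/112 d=283/112
S(13/2) = 925/896

Δ: Δ0=-4/3, Δ1=-2/3, Δ2=5, Δ3=-4
row 1: diag=12, rhs=4; c'=1/4, d'=1/3
row 2: denom=8−3·1/4=29/4; d'=(34−3·1/3)/(29/4)=132/29
row 3: denom=4−1·4/29=112/29; d'=(-54−1·132/29)/(112/29)=-849/56
back: M3=-849/56
back: M2=132/29−4/29·-849/56=93/14
back: M1=1/3−1/4·93/14=-223/168
M: M0=0, M1=-223/168, M2=93/14, M3=-849/56, M4=0
seg 0: a=4, c=M0/2=0, d=(M1−M0)/(6·3)=-223/3024, b=Δ0−h0·(2M0+M1)/6=-75/112
seg 1: a=0, c=M1/2=-223/336, d=(M2−M1)/(6·3)=1339/3024, b=Δ1−h1·(2M1+M2)/6=-149/56
seg 2: a=-2, c=M2/2=93/28, d=(M3−M2)/(6·1)=-407/112, b=Δ2−h2·(2M2+M3)/6=85/16
seg 3: a=3, c=M3/2=-849/112, d=(M4−M3)/(6·1)=283/112, b=Δ3−h3·(2M3+M4)/6=59/56
t_q=13/2 → seg 2, τ=1/2; S=-2+85/16·τ+93/28·τ²+-407/112·τ³=925/896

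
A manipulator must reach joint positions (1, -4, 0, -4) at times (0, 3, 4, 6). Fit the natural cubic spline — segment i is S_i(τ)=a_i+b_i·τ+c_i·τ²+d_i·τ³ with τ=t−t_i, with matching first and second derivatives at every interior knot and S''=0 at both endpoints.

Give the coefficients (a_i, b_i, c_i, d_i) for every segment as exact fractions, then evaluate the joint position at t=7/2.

Δ: Δ0=-5/3, Δ1=4, Δ2=-2
row 1: diag=8, rhs=34; c'=1/8, d'=17/4
row 2: denom=6−1·1/8=47/8; d'=(-36−1·17/4)/(47/8)=-322/47
back: M2=-322/47
back: M1=17/4−1/8·-322/47=240/47
M: M0=0, M1=240/47, M2=-322/47, M3=0
seg 0: a=1, c=M0/2=0, d=(M1−M0)/(6·3)=40/141, b=Δ0−h0·(2M0+M1)/6=-595/141
seg 1: a=-4, c=M1/2=120/47, d=(M2−M1)/(6·1)=-281/141, b=Δ1−h1·(2M1+M2)/6=485/141
seg 2: a=0, c=M2/2=-161/47, d=(M3−M2)/(6·2)=161/282, b=Δ2−h2·(2M2+M3)/6=362/141
t_q=7/2 → seg 1, τ=1/2; S=-4+485/141·τ+120/47·τ²+-281/141·τ³=-711/376

  seg 0: a=1 b=-595/141 c=0 d=40/141
  seg 1: a=-4 b=485/141 c=120/47 d=-281/141
  seg 2: a=0 b=362/141 c=-161/47 d=161/282
S(7/2) = -711/376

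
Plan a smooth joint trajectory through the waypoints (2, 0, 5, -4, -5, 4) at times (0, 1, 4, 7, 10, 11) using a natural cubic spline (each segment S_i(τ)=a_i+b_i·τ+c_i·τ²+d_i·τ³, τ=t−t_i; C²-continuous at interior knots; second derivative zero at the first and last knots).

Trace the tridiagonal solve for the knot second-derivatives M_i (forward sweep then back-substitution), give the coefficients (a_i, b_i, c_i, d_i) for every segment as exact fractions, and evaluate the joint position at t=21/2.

  seg 0: a=2 b=-6236/2331 c=0 d=1574/2331
  seg 1: a=0 b=-1514/2331 c=1574/777 d=-8767/20979
  seg 2: a=5 b=517/2331 c=-4045/2331 d=125/567
  seg 3: a=-4 b=-9878/2331 c=580/2331 d=7361/20979
  seg 4: a=-5 b=15685/2331 c=2647/777 d=-2647/2331
S(21/2) = -5755/6216

Δ: Δ0=-2, Δ1=5/3, Δ2=-3, Δ3=-1/3, Δ4=9
row 1: diag=8, rhs=22; c'=3/8, d'=11/4
row 2: denom=12−3·3/8=87/8; d'=(-28−3·11/4)/(87/8)=-10/3
row 3: denom=12−3·8/29=324/29; d'=(16−3·-10/3)/(324/29)=377/162
row 4: denom=8−3·29/108=259/36; d'=(56−3·377/162)/(259/36)=5294/777
back: M4=5294/777
back: M3=377/162−29/108·5294/777=1160/2331
back: M2=-10/3−8/29·1160/2331=-8090/2331
back: M1=11/4−3/8·-8090/2331=3148/777
M: M0=0, M1=3148/777, M2=-8090/2331, M3=1160/2331, M4=5294/777, M5=0
seg 0: a=2, c=M0/2=0, d=(M1−M0)/(6·1)=1574/2331, b=Δ0−h0·(2M0+M1)/6=-6236/2331
seg 1: a=0, c=M1/2=1574/777, d=(M2−M1)/(6·3)=-8767/20979, b=Δ1−h1·(2M1+M2)/6=-1514/2331
seg 2: a=5, c=M2/2=-4045/2331, d=(M3−M2)/(6·3)=125/567, b=Δ2−h2·(2M2+M3)/6=517/2331
seg 3: a=-4, c=M3/2=580/2331, d=(M4−M3)/(6·3)=7361/20979, b=Δ3−h3·(2M3+M4)/6=-9878/2331
seg 4: a=-5, c=M4/2=2647/777, d=(M5−M4)/(6·1)=-2647/2331, b=Δ4−h4·(2M4+M5)/6=15685/2331
t_q=21/2 → seg 4, τ=1/2; S=-5+15685/2331·τ+2647/777·τ²+-2647/2331·τ³=-5755/6216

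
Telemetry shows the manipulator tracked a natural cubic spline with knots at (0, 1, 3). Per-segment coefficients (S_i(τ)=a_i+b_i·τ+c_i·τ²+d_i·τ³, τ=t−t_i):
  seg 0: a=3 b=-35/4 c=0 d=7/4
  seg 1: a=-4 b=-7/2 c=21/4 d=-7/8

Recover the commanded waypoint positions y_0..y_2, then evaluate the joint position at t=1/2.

y_0=3 y_1=-4 y_2=3
S(1/2) = -37/32

y_0 = S_0(0) = a_0 = 3
y_1 = S_1(0) = a_1 = -4
y_2 = S_1(2) = 3
t_q=1/2 is in segment 0 (τ=1/2); S_0(τ)=-37/32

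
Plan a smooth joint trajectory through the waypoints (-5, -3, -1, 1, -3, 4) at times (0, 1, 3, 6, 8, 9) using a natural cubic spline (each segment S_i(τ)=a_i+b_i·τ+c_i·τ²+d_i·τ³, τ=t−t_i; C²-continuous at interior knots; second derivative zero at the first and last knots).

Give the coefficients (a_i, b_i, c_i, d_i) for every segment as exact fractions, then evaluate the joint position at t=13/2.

  seg 0: a=-5 b=9445/4218 c=0 d=-1009/4218
  seg 1: a=-3 b=3209/2109 c=-1009/1406 d=1927/8436
  seg 2: a=-1 b=2936/2109 c=459/703 d=-17/57
  seg 3: a=1 b=-5785/2109 c=-1428/703 d=10135/8436
  seg 4: a=-3 b=7484/2109 c=7279/1406 d=-7279/4218
S(13/2) = -16403/22496

Δ: Δ0=2, Δ1=1, Δ2=2/3, Δ3=-2, Δ4=7
row 1: diag=6, rhs=-6; c'=1/3, d'=-1
row 2: denom=10−2·1/3=28/3; d'=(-2−2·-1)/(28/3)=0
row 3: denom=10−3·9/28=253/28; d'=(-16−3·0)/(253/28)=-448/253
row 4: denom=6−2·56/253=1406/253; d'=(54−2·-448/253)/(1406/253)=7279/703
back: M4=7279/703
back: M3=-448/253−56/253·7279/703=-2856/703
back: M2=0−9/28·-2856/703=918/703
back: M1=-1−1/3·918/703=-1009/703
M: M0=0, M1=-1009/703, M2=918/703, M3=-2856/703, M4=7279/703, M5=0
seg 0: a=-5, c=M0/2=0, d=(M1−M0)/(6·1)=-1009/4218, b=Δ0−h0·(2M0+M1)/6=9445/4218
seg 1: a=-3, c=M1/2=-1009/1406, d=(M2−M1)/(6·2)=1927/8436, b=Δ1−h1·(2M1+M2)/6=3209/2109
seg 2: a=-1, c=M2/2=459/703, d=(M3−M2)/(6·3)=-17/57, b=Δ2−h2·(2M2+M3)/6=2936/2109
seg 3: a=1, c=M3/2=-1428/703, d=(M4−M3)/(6·2)=10135/8436, b=Δ3−h3·(2M3+M4)/6=-5785/2109
seg 4: a=-3, c=M4/2=7279/1406, d=(M5−M4)/(6·1)=-7279/4218, b=Δ4−h4·(2M4+M5)/6=7484/2109
t_q=13/2 → seg 3, τ=1/2; S=1+-5785/2109·τ+-1428/703·τ²+10135/8436·τ³=-16403/22496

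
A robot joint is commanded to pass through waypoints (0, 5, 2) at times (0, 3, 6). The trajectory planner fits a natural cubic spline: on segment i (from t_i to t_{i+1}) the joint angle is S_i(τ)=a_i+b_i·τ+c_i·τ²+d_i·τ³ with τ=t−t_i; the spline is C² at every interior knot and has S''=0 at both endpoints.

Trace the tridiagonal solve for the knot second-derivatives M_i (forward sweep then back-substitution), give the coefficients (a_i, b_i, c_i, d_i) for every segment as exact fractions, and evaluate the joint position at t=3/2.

  seg 0: a=0 b=7/3 c=0 d=-2/27
  seg 1: a=5 b=1/3 c=-2/3 d=2/27
S(3/2) = 13/4

Δ: Δ0=5/3, Δ1=-1
row 1: diag=12, rhs=-16; c'=1/4, d'=-4/3
back: M1=-4/3
M: M0=0, M1=-4/3, M2=0
seg 0: a=0, c=M0/2=0, d=(M1−M0)/(6·3)=-2/27, b=Δ0−h0·(2M0+M1)/6=7/3
seg 1: a=5, c=M1/2=-2/3, d=(M2−M1)/(6·3)=2/27, b=Δ1−h1·(2M1+M2)/6=1/3
t_q=3/2 → seg 0, τ=3/2; S=0+7/3·τ+0·τ²+-2/27·τ³=13/4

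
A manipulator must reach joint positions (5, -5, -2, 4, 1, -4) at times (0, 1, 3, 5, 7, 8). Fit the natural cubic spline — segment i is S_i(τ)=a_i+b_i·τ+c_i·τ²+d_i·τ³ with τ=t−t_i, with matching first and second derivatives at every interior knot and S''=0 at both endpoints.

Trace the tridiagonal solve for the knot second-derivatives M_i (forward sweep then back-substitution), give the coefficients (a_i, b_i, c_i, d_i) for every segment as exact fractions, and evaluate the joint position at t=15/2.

  seg 0: a=5 b=-2685/224 c=0 d=445/224
  seg 1: a=-5 b=-675/112 c=1335/224 d=-123/112
  seg 2: a=-2 b=519/112 c=-141/224 d=-3/32
  seg 3: a=4 b=111/112 c=-267/224 d=-3/112
  seg 4: a=1 b=-459/112 c=-303/224 d=101/224
S(15/2) = -2385/1792

Δ: Δ0=-10, Δ1=3/2, Δ2=3, Δ3=-3/2, Δ4=-5
row 1: diag=6, rhs=69; c'=1/3, d'=23/2
row 2: denom=8−2·1/3=22/3; d'=(9−2·23/2)/(22/3)=-21/11
row 3: denom=8−2·3/11=82/11; d'=(-27−2·-21/11)/(82/11)=-255/82
row 4: denom=6−2·11/41=224/41; d'=(-21−2·-255/82)/(224/41)=-303/112
back: M4=-303/112
back: M3=-255/82−11/41·-303/112=-267/112
back: M2=-21/11−3/11·-267/112=-141/112
back: M1=23/2−1/3·-141/112=1335/112
M: M0=0, M1=1335/112, M2=-141/112, M3=-267/112, M4=-303/112, M5=0
seg 0: a=5, c=M0/2=0, d=(M1−M0)/(6·1)=445/224, b=Δ0−h0·(2M0+M1)/6=-2685/224
seg 1: a=-5, c=M1/2=1335/224, d=(M2−M1)/(6·2)=-123/112, b=Δ1−h1·(2M1+M2)/6=-675/112
seg 2: a=-2, c=M2/2=-141/224, d=(M3−M2)/(6·2)=-3/32, b=Δ2−h2·(2M2+M3)/6=519/112
seg 3: a=4, c=M3/2=-267/224, d=(M4−M3)/(6·2)=-3/112, b=Δ3−h3·(2M3+M4)/6=111/112
seg 4: a=1, c=M4/2=-303/224, d=(M5−M4)/(6·1)=101/224, b=Δ4−h4·(2M4+M5)/6=-459/112
t_q=15/2 → seg 4, τ=1/2; S=1+-459/112·τ+-303/224·τ²+101/224·τ³=-2385/1792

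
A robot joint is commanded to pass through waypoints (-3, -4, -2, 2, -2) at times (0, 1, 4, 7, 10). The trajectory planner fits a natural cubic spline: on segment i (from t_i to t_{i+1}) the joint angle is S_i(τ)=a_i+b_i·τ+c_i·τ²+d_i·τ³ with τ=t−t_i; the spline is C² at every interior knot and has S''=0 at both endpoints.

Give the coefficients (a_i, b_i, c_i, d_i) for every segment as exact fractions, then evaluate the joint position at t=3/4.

  seg 0: a=-3 b=-383/324 c=0 d=59/324
  seg 1: a=-4 b=-103/162 c=59/108 d=-109/2916
  seg 2: a=-2 b=529/324 c=17/81 d=-301/2916
  seg 3: a=2 b=17/162 c=-233/324 d=233/2916
S(3/4) = -26333/6912

Δ: Δ0=-1, Δ1=2/3, Δ2=4/3, Δ3=-4/3
row 1: diag=8, rhs=10; c'=3/8, d'=5/4
row 2: denom=12−3·3/8=87/8; d'=(4−3·5/4)/(87/8)=2/87
row 3: denom=12−3·8/29=324/29; d'=(-16−3·2/87)/(324/29)=-233/162
back: M3=-233/162
back: M2=2/87−8/29·-233/162=34/81
back: M1=5/4−3/8·34/81=59/54
M: M0=0, M1=59/54, M2=34/81, M3=-233/162, M4=0
seg 0: a=-3, c=M0/2=0, d=(M1−M0)/(6·1)=59/324, b=Δ0−h0·(2M0+M1)/6=-383/324
seg 1: a=-4, c=M1/2=59/108, d=(M2−M1)/(6·3)=-109/2916, b=Δ1−h1·(2M1+M2)/6=-103/162
seg 2: a=-2, c=M2/2=17/81, d=(M3−M2)/(6·3)=-301/2916, b=Δ2−h2·(2M2+M3)/6=529/324
seg 3: a=2, c=M3/2=-233/324, d=(M4−M3)/(6·3)=233/2916, b=Δ3−h3·(2M3+M4)/6=17/162
t_q=3/4 → seg 0, τ=3/4; S=-3+-383/324·τ+0·τ²+59/324·τ³=-26333/6912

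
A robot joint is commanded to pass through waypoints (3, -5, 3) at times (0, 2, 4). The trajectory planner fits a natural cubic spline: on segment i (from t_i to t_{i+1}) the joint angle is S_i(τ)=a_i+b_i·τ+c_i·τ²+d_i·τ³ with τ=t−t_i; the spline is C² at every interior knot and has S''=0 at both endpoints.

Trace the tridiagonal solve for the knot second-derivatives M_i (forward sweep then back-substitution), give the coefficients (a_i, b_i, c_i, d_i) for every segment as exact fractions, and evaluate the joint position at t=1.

Δ: Δ0=-4, Δ1=4
row 1: diag=8, rhs=48; c'=1/4, d'=6
back: M1=6
M: M0=0, M1=6, M2=0
seg 0: a=3, c=M0/2=0, d=(M1−M0)/(6·2)=1/2, b=Δ0−h0·(2M0+M1)/6=-6
seg 1: a=-5, c=M1/2=3, d=(M2−M1)/(6·2)=-1/2, b=Δ1−h1·(2M1+M2)/6=0
t_q=1 → seg 0, τ=1; S=3+-6·τ+0·τ²+1/2·τ³=-5/2

  seg 0: a=3 b=-6 c=0 d=1/2
  seg 1: a=-5 b=0 c=3 d=-1/2
S(1) = -5/2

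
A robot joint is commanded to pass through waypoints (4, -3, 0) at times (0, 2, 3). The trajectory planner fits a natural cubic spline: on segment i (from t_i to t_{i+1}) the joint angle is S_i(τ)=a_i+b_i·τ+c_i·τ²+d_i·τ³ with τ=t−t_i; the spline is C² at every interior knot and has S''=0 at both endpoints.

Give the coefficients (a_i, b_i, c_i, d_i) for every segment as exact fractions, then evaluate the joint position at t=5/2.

  seg 0: a=4 b=-17/3 c=0 d=13/24
  seg 1: a=-3 b=5/6 c=13/4 d=-13/12
S(5/2) = -61/32

Δ: Δ0=-7/2, Δ1=3
row 1: diag=6, rhs=39; c'=1/6, d'=13/2
back: M1=13/2
M: M0=0, M1=13/2, M2=0
seg 0: a=4, c=M0/2=0, d=(M1−M0)/(6·2)=13/24, b=Δ0−h0·(2M0+M1)/6=-17/3
seg 1: a=-3, c=M1/2=13/4, d=(M2−M1)/(6·1)=-13/12, b=Δ1−h1·(2M1+M2)/6=5/6
t_q=5/2 → seg 1, τ=1/2; S=-3+5/6·τ+13/4·τ²+-13/12·τ³=-61/32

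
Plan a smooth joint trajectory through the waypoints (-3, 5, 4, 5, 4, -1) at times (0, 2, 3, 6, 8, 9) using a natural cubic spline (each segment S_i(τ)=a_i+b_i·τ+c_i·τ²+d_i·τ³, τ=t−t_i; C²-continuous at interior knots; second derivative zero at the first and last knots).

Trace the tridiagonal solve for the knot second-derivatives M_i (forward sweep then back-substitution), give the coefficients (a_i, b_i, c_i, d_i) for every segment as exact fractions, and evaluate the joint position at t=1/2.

Δ: Δ0=4, Δ1=-1, Δ2=1/3, Δ3=-1/2, Δ4=-5
row 1: diag=6, rhs=-30; c'=1/6, d'=-5
row 2: denom=8−1·1/6=47/6; d'=(8−1·-5)/(47/6)=78/47
row 3: denom=10−3·18/47=416/47; d'=(-5−3·78/47)/(416/47)=-469/416
row 4: denom=6−2·47/208=577/104; d'=(-27−2·-469/416)/(577/104)=-5147/1154
back: M4=-5147/1154
back: M3=-469/416−47/208·-5147/1154=-69/577
back: M2=78/47−18/47·-69/577=984/577
back: M1=-5−1/6·984/577=-3049/577
M: M0=0, M1=-3049/577, M2=984/577, M3=-69/577, M4=-5147/1154, M5=0
seg 0: a=-3, c=M0/2=0, d=(M1−M0)/(6·2)=-3049/6924, b=Δ0−h0·(2M0+M1)/6=9973/1731
seg 1: a=5, c=M1/2=-3049/1154, d=(M2−M1)/(6·1)=4033/3462, b=Δ1−h1·(2M1+M2)/6=826/1731
seg 2: a=4, c=M2/2=492/577, d=(M3−M2)/(6·3)=-117/1154, b=Δ2−h2·(2M2+M3)/6=-4543/3462
seg 3: a=5, c=M3/2=-69/1154, d=(M4−M3)/(6·2)=-5009/13848, b=Δ3−h3·(2M3+M4)/6=1846/1731
seg 4: a=4, c=M4/2=-5147/2308, d=(M5−M4)/(6·1)=5147/6924, b=Δ4−h4·(2M4+M5)/6=-12163/3462
t_q=1/2 → seg 0, τ=1/2; S=-3+9973/1731·τ+0·τ²+-3049/6924·τ³=-3219/18464

  seg 0: a=-3 b=9973/1731 c=0 d=-3049/6924
  seg 1: a=5 b=826/1731 c=-3049/1154 d=4033/3462
  seg 2: a=4 b=-4543/3462 c=492/577 d=-117/1154
  seg 3: a=5 b=1846/1731 c=-69/1154 d=-5009/13848
  seg 4: a=4 b=-12163/3462 c=-5147/2308 d=5147/6924
S(1/2) = -3219/18464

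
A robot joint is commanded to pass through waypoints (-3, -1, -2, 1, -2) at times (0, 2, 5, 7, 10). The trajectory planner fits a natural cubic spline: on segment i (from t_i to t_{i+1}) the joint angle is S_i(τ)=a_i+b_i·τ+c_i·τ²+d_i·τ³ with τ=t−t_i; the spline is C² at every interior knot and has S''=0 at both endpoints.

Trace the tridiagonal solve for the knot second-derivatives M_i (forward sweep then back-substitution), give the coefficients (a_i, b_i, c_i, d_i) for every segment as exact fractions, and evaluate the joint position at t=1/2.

Δ: Δ0=1, Δ1=-1/3, Δ2=3/2, Δ3=-1
row 1: diag=10, rhs=-8; c'=3/10, d'=-4/5
row 2: denom=10−3·3/10=91/10; d'=(11−3·-4/5)/(91/10)=134/91
row 3: denom=10−2·20/91=870/91; d'=(-15−2·134/91)/(870/91)=-1633/870
back: M3=-1633/870
back: M2=134/91−20/91·-1633/870=164/87
back: M1=-4/5−3/10·164/87=-198/145
M: M0=0, M1=-198/145, M2=164/87, M3=-1633/870, M4=0
seg 0: a=-3, c=M0/2=0, d=(M1−M0)/(6·2)=-33/290, b=Δ0−h0·(2M0+M1)/6=211/145
seg 1: a=-1, c=M1/2=-99/145, d=(M2−M1)/(6·3)=707/3915, b=Δ1−h1·(2M1+M2)/6=13/145
seg 2: a=-2, c=M2/2=82/87, d=(M3−M2)/(6·2)=-1091/3480, b=Δ2−h2·(2M2+M3)/6=126/145
seg 3: a=1, c=M3/2=-1633/1740, d=(M4−M3)/(6·3)=1633/15660, b=Δ3−h3·(2M3+M4)/6=763/870
t_q=1/2 → seg 0, τ=1/2; S=-3+211/145·τ+0·τ²+-33/290·τ³=-1061/464

  seg 0: a=-3 b=211/145 c=0 d=-33/290
  seg 1: a=-1 b=13/145 c=-99/145 d=707/3915
  seg 2: a=-2 b=126/145 c=82/87 d=-1091/3480
  seg 3: a=1 b=763/870 c=-1633/1740 d=1633/15660
S(1/2) = -1061/464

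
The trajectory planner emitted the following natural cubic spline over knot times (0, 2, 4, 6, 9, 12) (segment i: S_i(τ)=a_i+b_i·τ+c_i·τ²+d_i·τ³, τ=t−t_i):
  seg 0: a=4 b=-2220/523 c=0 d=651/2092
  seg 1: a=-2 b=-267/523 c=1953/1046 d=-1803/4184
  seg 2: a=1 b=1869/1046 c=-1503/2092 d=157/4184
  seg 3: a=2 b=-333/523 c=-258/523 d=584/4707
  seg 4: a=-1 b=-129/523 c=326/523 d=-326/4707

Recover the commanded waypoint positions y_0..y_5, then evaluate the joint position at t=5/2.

y_0 = S_0(0) = a_0 = 4
y_1 = S_1(0) = a_1 = -2
y_2 = S_2(0) = a_2 = 1
y_3 = S_3(0) = a_3 = 2
y_4 = S_4(0) = a_4 = -1
y_5 = S_4(3) = 2
t_q=5/2 is in segment 1 (τ=1/2); S_1(τ)=-61667/33472

y_0=4 y_1=-2 y_2=1 y_3=2 y_4=-1 y_5=2
S(5/2) = -61667/33472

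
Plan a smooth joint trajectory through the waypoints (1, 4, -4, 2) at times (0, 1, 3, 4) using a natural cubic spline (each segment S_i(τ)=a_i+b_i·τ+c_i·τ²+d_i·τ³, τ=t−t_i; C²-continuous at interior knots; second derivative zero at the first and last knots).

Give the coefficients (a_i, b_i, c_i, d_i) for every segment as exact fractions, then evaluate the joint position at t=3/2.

  seg 0: a=1 b=79/16 c=0 d=-31/16
  seg 1: a=4 b=-7/8 c=-93/16 d=17/8
  seg 2: a=-4 b=11/8 c=111/16 d=-37/16
S(3/2) = 19/8

Δ: Δ0=3, Δ1=-4, Δ2=6
row 1: diag=6, rhs=-42; c'=1/3, d'=-7
row 2: denom=6−2·1/3=16/3; d'=(60−2·-7)/(16/3)=111/8
back: M2=111/8
back: M1=-7−1/3·111/8=-93/8
M: M0=0, M1=-93/8, M2=111/8, M3=0
seg 0: a=1, c=M0/2=0, d=(M1−M0)/(6·1)=-31/16, b=Δ0−h0·(2M0+M1)/6=79/16
seg 1: a=4, c=M1/2=-93/16, d=(M2−M1)/(6·2)=17/8, b=Δ1−h1·(2M1+M2)/6=-7/8
seg 2: a=-4, c=M2/2=111/16, d=(M3−M2)/(6·1)=-37/16, b=Δ2−h2·(2M2+M3)/6=11/8
t_q=3/2 → seg 1, τ=1/2; S=4+-7/8·τ+-93/16·τ²+17/8·τ³=19/8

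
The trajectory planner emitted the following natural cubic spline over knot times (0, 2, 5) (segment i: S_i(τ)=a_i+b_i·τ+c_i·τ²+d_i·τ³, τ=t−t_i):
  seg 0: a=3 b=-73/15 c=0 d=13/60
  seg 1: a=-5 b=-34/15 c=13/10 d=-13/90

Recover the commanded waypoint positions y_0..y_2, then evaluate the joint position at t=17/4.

y_0=3 y_1=-5 y_2=-4
S(17/4) = -661/128

y_0 = S_0(0) = a_0 = 3
y_1 = S_1(0) = a_1 = -5
y_2 = S_1(3) = -4
t_q=17/4 is in segment 1 (τ=9/4); S_1(τ)=-661/128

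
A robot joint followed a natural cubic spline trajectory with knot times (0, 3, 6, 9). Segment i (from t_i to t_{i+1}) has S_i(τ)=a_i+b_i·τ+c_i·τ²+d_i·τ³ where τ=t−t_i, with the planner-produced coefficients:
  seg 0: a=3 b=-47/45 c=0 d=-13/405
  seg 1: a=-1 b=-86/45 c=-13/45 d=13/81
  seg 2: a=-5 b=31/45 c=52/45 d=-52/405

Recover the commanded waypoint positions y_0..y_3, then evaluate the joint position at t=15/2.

y_0=3 y_1=-1 y_2=-5 y_3=4
S(15/2) = -9/5

y_0 = S_0(0) = a_0 = 3
y_1 = S_1(0) = a_1 = -1
y_2 = S_2(0) = a_2 = -5
y_3 = S_2(3) = 4
t_q=15/2 is in segment 2 (τ=3/2); S_2(τ)=-9/5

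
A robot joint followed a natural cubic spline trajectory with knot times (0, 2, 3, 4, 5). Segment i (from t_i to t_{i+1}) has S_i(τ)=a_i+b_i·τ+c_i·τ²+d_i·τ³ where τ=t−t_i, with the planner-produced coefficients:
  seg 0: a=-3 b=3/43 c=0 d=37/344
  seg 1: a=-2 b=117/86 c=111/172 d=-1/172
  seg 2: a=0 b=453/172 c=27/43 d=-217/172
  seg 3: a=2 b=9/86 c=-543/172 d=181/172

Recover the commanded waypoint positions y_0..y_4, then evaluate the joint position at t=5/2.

y_0=-3 y_1=-2 y_2=0 y_3=2 y_4=0
S(5/2) = -1595/1376

y_0 = S_0(0) = a_0 = -3
y_1 = S_1(0) = a_1 = -2
y_2 = S_2(0) = a_2 = 0
y_3 = S_3(0) = a_3 = 2
y_4 = S_3(1) = 0
t_q=5/2 is in segment 1 (τ=1/2); S_1(τ)=-1595/1376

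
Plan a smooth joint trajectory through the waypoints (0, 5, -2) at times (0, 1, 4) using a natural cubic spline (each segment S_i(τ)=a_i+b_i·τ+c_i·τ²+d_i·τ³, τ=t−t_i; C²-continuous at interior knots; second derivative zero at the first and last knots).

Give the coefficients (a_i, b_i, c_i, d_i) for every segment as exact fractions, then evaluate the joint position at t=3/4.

  seg 0: a=0 b=71/12 c=0 d=-11/12
  seg 1: a=5 b=19/6 c=-11/4 d=11/36
S(3/4) = 1037/256

Δ: Δ0=5, Δ1=-7/3
row 1: diag=8, rhs=-44; c'=3/8, d'=-11/2
back: M1=-11/2
M: M0=0, M1=-11/2, M2=0
seg 0: a=0, c=M0/2=0, d=(M1−M0)/(6·1)=-11/12, b=Δ0−h0·(2M0+M1)/6=71/12
seg 1: a=5, c=M1/2=-11/4, d=(M2−M1)/(6·3)=11/36, b=Δ1−h1·(2M1+M2)/6=19/6
t_q=3/4 → seg 0, τ=3/4; S=0+71/12·τ+0·τ²+-11/12·τ³=1037/256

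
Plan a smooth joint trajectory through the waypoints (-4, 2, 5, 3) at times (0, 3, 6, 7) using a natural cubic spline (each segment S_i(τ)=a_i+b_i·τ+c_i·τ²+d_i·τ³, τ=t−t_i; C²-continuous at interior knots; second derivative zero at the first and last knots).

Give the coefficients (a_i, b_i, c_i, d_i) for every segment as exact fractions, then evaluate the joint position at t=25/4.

Δ: Δ0=2, Δ1=1, Δ2=-2
row 1: diag=12, rhs=-6; c'=1/4, d'=-1/2
row 2: denom=8−3·1/4=29/4; d'=(-18−3·-1/2)/(29/4)=-66/29
back: M2=-66/29
back: M1=-1/2−1/4·-66/29=2/29
M: M0=0, M1=2/29, M2=-66/29, M3=0
seg 0: a=-4, c=M0/2=0, d=(M1−M0)/(6·3)=1/261, b=Δ0−h0·(2M0+M1)/6=57/29
seg 1: a=2, c=M1/2=1/29, d=(M2−M1)/(6·3)=-34/261, b=Δ1−h1·(2M1+M2)/6=60/29
seg 2: a=5, c=M2/2=-33/29, d=(M3−M2)/(6·1)=11/29, b=Δ2−h2·(2M2+M3)/6=-36/29
t_q=25/4 → seg 2, τ=1/4; S=5+-36/29·τ+-33/29·τ²+11/29·τ³=8583/1856

  seg 0: a=-4 b=57/29 c=0 d=1/261
  seg 1: a=2 b=60/29 c=1/29 d=-34/261
  seg 2: a=5 b=-36/29 c=-33/29 d=11/29
S(25/4) = 8583/1856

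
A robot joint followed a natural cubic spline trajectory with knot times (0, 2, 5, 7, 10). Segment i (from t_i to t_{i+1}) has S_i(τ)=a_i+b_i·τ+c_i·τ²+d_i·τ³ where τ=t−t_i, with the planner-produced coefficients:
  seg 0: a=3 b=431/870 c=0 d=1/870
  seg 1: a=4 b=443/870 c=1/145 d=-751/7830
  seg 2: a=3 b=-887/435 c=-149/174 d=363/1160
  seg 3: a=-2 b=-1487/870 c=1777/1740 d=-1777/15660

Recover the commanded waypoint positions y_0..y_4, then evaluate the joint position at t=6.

y_0 = S_0(0) = a_0 = 3
y_1 = S_1(0) = a_1 = 4
y_2 = S_2(0) = a_2 = 3
y_3 = S_3(0) = a_3 = -2
y_4 = S_3(3) = -1
t_q=6 is in segment 2 (τ=1); S_2(τ)=1453/3480

y_0=3 y_1=4 y_2=3 y_3=-2 y_4=-1
S(6) = 1453/3480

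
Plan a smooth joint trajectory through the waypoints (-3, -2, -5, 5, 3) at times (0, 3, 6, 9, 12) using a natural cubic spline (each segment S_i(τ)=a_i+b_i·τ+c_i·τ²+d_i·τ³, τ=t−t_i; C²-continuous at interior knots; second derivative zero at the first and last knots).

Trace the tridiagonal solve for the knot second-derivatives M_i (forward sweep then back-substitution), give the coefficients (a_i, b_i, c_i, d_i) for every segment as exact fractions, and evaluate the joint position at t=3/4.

Δ: Δ0=1/3, Δ1=-1, Δ2=10/3, Δ3=-2/3
row 1: diag=12, rhs=-8; c'=1/4, d'=-2/3
row 2: denom=12−3·1/4=45/4; d'=(26−3·-2/3)/(45/4)=112/45
row 3: denom=12−3·4/15=56/5; d'=(-24−3·112/45)/(56/5)=-59/21
back: M3=-59/21
back: M2=112/45−4/15·-59/21=68/21
back: M1=-2/3−1/4·68/21=-31/21
M: M0=0, M1=-31/21, M2=68/21, M3=-59/21, M4=0
seg 0: a=-3, c=M0/2=0, d=(M1−M0)/(6·3)=-31/378, b=Δ0−h0·(2M0+M1)/6=15/14
seg 1: a=-2, c=M1/2=-31/42, d=(M2−M1)/(6·3)=11/42, b=Δ1−h1·(2M1+M2)/6=-8/7
seg 2: a=-5, c=M2/2=34/21, d=(M3−M2)/(6·3)=-127/378, b=Δ2−h2·(2M2+M3)/6=3/2
seg 3: a=5, c=M3/2=-59/42, d=(M4−M3)/(6·3)=59/378, b=Δ3−h3·(2M3+M4)/6=15/7
t_q=3/4 → seg 0, τ=3/4; S=-3+15/14·τ+0·τ²+-31/378·τ³=-1999/896

  seg 0: a=-3 b=15/14 c=0 d=-31/378
  seg 1: a=-2 b=-8/7 c=-31/42 d=11/42
  seg 2: a=-5 b=3/2 c=34/21 d=-127/378
  seg 3: a=5 b=15/7 c=-59/42 d=59/378
S(3/4) = -1999/896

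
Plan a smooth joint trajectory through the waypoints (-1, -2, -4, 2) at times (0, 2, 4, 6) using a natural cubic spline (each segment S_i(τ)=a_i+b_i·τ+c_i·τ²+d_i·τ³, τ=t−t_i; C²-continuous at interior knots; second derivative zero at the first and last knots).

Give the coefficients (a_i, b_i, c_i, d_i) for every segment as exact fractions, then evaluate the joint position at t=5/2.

Δ: Δ0=-1/2, Δ1=-1, Δ2=3
row 1: diag=8, rhs=-3; c'=1/4, d'=-3/8
row 2: denom=8−2·1/4=15/2; d'=(24−2·-3/8)/(15/2)=33/10
back: M2=33/10
back: M1=-3/8−1/4·33/10=-6/5
M: M0=0, M1=-6/5, M2=33/10, M3=0
seg 0: a=-1, c=M0/2=0, d=(M1−M0)/(6·2)=-1/10, b=Δ0−h0·(2M0+M1)/6=-1/10
seg 1: a=-2, c=M1/2=-3/5, d=(M2−M1)/(6·2)=3/8, b=Δ1−h1·(2M1+M2)/6=-13/10
seg 2: a=-4, c=M2/2=33/20, d=(M3−M2)/(6·2)=-11/40, b=Δ2−h2·(2M2+M3)/6=4/5
t_q=5/2 → seg 1, τ=1/2; S=-2+-13/10·τ+-3/5·τ²+3/8·τ³=-881/320

  seg 0: a=-1 b=-1/10 c=0 d=-1/10
  seg 1: a=-2 b=-13/10 c=-3/5 d=3/8
  seg 2: a=-4 b=4/5 c=33/20 d=-11/40
S(5/2) = -881/320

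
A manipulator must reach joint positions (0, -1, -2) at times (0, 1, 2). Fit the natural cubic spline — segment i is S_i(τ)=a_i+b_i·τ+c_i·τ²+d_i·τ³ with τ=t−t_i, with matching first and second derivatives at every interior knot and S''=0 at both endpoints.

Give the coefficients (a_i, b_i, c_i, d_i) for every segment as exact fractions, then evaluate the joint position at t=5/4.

Δ: Δ0=-1, Δ1=-1
row 1: diag=4, rhs=0; c'=1/4, d'=0
back: M1=0
M: M0=0, M1=0, M2=0
seg 0: a=0, c=M0/2=0, d=(M1−M0)/(6·1)=0, b=Δ0−h0·(2M0+M1)/6=-1
seg 1: a=-1, c=M1/2=0, d=(M2−M1)/(6·1)=0, b=Δ1−h1·(2M1+M2)/6=-1
t_q=5/4 → seg 1, τ=1/4; S=-1+-1·τ+0·τ²+0·τ³=-5/4

  seg 0: a=0 b=-1 c=0 d=0
  seg 1: a=-1 b=-1 c=0 d=0
S(5/4) = -5/4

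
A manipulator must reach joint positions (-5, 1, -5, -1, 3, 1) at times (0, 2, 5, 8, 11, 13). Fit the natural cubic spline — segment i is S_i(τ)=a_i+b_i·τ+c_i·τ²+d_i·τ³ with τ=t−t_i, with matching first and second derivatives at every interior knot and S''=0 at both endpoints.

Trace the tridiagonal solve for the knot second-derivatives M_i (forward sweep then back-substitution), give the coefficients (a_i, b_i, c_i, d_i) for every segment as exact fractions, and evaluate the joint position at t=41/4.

  seg 0: a=-5 b=16259/3807 c=0 d=-2419/7614
  seg 1: a=1 b=1745/3807 c=-2419/1269 d=12412/34263
  seg 2: a=-5 b=-4561/3807 c=5155/3807 d=-124/729
  seg 3: a=-1 b=8885/3807 c=-673/3807 d=-1790/34263
  seg 4: a=3 b=-523/3807 c=-821/1269 d=821/7614
S(41/4) = 37375/13536

Δ: Δ0=3, Δ1=-2, Δ2=4/3, Δ3=4/3, Δ4=-1
row 1: diag=10, rhs=-30; c'=3/10, d'=-3
row 2: denom=12−3·3/10=111/10; d'=(20−3·-3)/(111/10)=290/111
row 3: denom=12−3·10/37=414/37; d'=(0−3·290/111)/(414/37)=-145/207
row 4: denom=10−3·37/138=423/46; d'=(-14−3·-145/207)/(423/46)=-1642/1269
back: M4=-1642/1269
back: M3=-145/207−37/138·-1642/1269=-1346/3807
back: M2=290/111−10/37·-1346/3807=10310/3807
back: M1=-3−3/10·10310/3807=-4838/1269
M: M0=0, M1=-4838/1269, M2=10310/3807, M3=-1346/3807, M4=-1642/1269, M5=0
seg 0: a=-5, c=M0/2=0, d=(M1−M0)/(6·2)=-2419/7614, b=Δ0−h0·(2M0+M1)/6=16259/3807
seg 1: a=1, c=M1/2=-2419/1269, d=(M2−M1)/(6·3)=12412/34263, b=Δ1−h1·(2M1+M2)/6=1745/3807
seg 2: a=-5, c=M2/2=5155/3807, d=(M3−M2)/(6·3)=-124/729, b=Δ2−h2·(2M2+M3)/6=-4561/3807
seg 3: a=-1, c=M3/2=-673/3807, d=(M4−M3)/(6·3)=-1790/34263, b=Δ3−h3·(2M3+M4)/6=8885/3807
seg 4: a=3, c=M4/2=-821/1269, d=(M5−M4)/(6·2)=821/7614, b=Δ4−h4·(2M4+M5)/6=-523/3807
t_q=41/4 → seg 3, τ=9/4; S=-1+8885/3807·τ+-673/3807·τ²+-1790/34263·τ³=37375/13536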